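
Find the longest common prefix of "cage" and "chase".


Word 1: "cage"
Word 2: "chase"
Comparing from start:
  Pos 0: 'c' == 'c'
  Pos 1: 'a' != 'h' (stop)
LCP = "c" (length 1)


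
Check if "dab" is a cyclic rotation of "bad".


Word: "bad", Candidate: "dab"
Method: check if candidate is substring of word+word
"badbad" contains "dab"? No
Is rotation = No


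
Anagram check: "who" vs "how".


Word 1: "who" → sorted: how
Word 2: "how" → sorted: how
Same letters? how == how
Anagram = Yes


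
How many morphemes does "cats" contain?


Word: "cats"
Morphemes: cat / -s
Each morpheme carries meaning
= 2 morphemes


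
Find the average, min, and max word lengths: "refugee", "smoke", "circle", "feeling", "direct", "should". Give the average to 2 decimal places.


Lengths: "refugee"=7, "smoke"=5, "circle"=6, "feeling"=7, "direct"=6, "should"=6
Sum = 37, Count = 6
Average = 37/6 = 6.17
= avg=6.17, min=5, max=7


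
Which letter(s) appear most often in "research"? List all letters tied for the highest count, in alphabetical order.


Word: "research"
Letter counts:
  'a': 1
  'c': 1
  'e': 2
  'h': 1
  'r': 2
  's': 1
Maximum count = 2
Most frequent = 'e', 'r' (2 times each)


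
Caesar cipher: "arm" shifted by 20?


Word: "arm"
Shift: 20
Each letter → (letter + shift) mod 26:
  'a' (0) + 20 = 20 → 'u'
  'r' (17) + 20 = 11 → 'l'
  'm' (12) + 20 = 6 → 'g'
Result = "ulg"


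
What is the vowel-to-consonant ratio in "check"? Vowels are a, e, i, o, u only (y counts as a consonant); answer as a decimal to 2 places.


Word: "check"
Vowels (a,e,i,o,u): 1
Consonants: 4
Ratio = 1/4
= 0.25


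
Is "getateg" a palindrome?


Word: "getateg"
Reversed: "getateg"
Forward == Backward? getateg == getateg
Palindrome = Yes


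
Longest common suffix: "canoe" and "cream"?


Word 1: "canoe"
Word 2: "cream"
Comparing from end:
  Pos -1: 'e' != 'm' (stop)
LCS = "" (length 0)


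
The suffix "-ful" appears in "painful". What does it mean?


Suffix: -ful
Example: painful = pain + -ful
Meaning = full of


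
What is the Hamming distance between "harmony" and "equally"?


Comparing character by character (same length = 7):
  Pos 0: 'h' vs 'e' !=
  Pos 1: 'a' vs 'q' !=
  Pos 2: 'r' vs 'u' !=
  Pos 3: 'm' vs 'a' !=
  Pos 4: 'o' vs 'l' !=
  Pos 5: 'n' vs 'l' !=
  Pos 6: 'y' vs 'y' =
Hamming distance = 6


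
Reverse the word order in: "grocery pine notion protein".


Original: "grocery pine notion protein"
Words (1..n): grocery | pine | notion | protein
Reversed (n..1): protein | notion | pine | grocery
Result = "protein notion pine grocery"


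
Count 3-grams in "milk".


Word: "milk" (length 4)
Number of 3-grams = length - 3 + 1 = 4 - 3 + 1
= 2


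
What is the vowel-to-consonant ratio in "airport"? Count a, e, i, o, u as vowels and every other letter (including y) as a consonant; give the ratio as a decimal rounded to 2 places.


Word: "airport"
Vowels (a,e,i,o,u): 3
Consonants: 4
Ratio = 3/4
= 0.75


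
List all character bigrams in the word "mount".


Word: "mount" (length 5)
Number of bigrams = 5 - 2 + 1 = 4
  Position 0: "mo"
  Position 1: "ou"
  Position 2: "un"
  Position 3: "nt"
Bigrams = "mo", "ou", "un", "nt"


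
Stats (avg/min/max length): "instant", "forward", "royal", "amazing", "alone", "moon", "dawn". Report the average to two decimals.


Lengths: "instant"=7, "forward"=7, "royal"=5, "amazing"=7, "alone"=5, "moon"=4, "dawn"=4
Sum = 39, Count = 7
Average = 39/7 = 5.57
= avg=5.57, min=4, max=7


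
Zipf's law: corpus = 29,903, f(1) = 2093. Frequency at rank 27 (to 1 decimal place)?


Zipf's law: f(r) = f(1) / r
f(1) = 2093
f(27) = 2093 / 27
= 77.5 occurrences


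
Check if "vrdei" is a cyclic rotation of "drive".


Word: "drive", Candidate: "vrdei"
Method: check if candidate is substring of word+word
"drivedrive" contains "vrdei"? No
Is rotation = No


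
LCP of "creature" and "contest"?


Word 1: "creature"
Word 2: "contest"
Comparing from start:
  Pos 0: 'c' == 'c'
  Pos 1: 'r' != 'o' (stop)
LCP = "c" (length 1)


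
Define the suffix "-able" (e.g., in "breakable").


Suffix: -able
Example: breakable = break + -able
Meaning = capable of


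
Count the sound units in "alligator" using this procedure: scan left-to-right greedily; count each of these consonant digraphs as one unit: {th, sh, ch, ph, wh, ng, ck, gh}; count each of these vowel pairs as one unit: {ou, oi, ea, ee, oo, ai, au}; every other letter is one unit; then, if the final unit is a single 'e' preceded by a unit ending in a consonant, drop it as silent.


Word: "alligator" (9 letters)
Left-to-right scan:
  [1] 'a' (letter)
  [2] 'l' (letter)
  [3] 'l' (letter)
  [4] 'i' (letter)
  [5] 'g' (letter)
  [6] 'a' (letter)
  [7] 't' (letter)
  [8] 'o' (letter)
  [9] 'r' (letter)
Units from scan: 9
Sound units = 9 units


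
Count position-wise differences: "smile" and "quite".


Comparing character by character (same length = 5):
  Pos 0: 's' vs 'q' !=
  Pos 1: 'm' vs 'u' !=
  Pos 2: 'i' vs 'i' =
  Pos 3: 'l' vs 't' !=
  Pos 4: 'e' vs 'e' =
Hamming distance = 3


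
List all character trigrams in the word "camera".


Word: "camera" (length 6)
Number of trigrams = 6 - 3 + 1 = 4
  Position 0: "cam"
  Position 1: "ame"
  Position 2: "mer"
  Position 3: "era"
Trigrams = "cam", "ame", "mer", "era"


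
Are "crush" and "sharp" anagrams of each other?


Word 1: "crush" → sorted: chrsu
Word 2: "sharp" → sorted: ahprs
Same letters? chrsu != ahprs
Anagram = No


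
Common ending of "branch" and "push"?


Word 1: "branch"
Word 2: "push"
Comparing from end:
  Pos -1: 'h' == 'h'
  Pos -2: 'c' != 's' (stop)
LCS = "h" (length 1)


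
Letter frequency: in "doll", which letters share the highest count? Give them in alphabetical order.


Word: "doll"
Letter counts:
  'd': 1
  'l': 2
  'o': 1
Maximum count = 2
Most frequent = 'l' (2 times each)


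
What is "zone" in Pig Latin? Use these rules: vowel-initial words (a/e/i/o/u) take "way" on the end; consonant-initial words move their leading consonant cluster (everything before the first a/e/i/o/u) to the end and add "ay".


Word: "zone"
Starts with consonant(s) → move to end, add 'ay'
Consonant cluster: "z"
Pig Latin = "onezay"


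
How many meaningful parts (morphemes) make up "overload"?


Word: "overload"
Morphemes: over- | load
Each morpheme carries meaning
= 2 morphemes


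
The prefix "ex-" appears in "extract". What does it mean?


Prefix: ex-
Example: extract (ex- + tract)
Meaning = out / former


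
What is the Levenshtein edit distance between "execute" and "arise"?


Word 1: "execute" (length 7)
Word 2: "arise" (length 5)
One optimal edit sequence (insert/delete/substitute each cost 1):
  1. delete 'e'  (+1)
  2. delete 'x'  (+1)
  3. substitute 'e' -> 'a'  (+1)
  4. substitute 'c' -> 'r'  (+1)
  5. substitute 'u' -> 'i'  (+1)
  6. substitute 't' -> 's'  (+1)
  7. keep 'e'
Total edit operations: 6
Edit distance = 6


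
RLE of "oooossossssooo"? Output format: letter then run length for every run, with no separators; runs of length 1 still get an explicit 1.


String: "oooossossssooo"
Scanning for consecutive runs:
  'o' x 4
  's' x 2
  'o' x 1
  's' x 4
  'o' x 3
RLE = "o4s2o1s4o3"


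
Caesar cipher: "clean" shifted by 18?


Word: "clean"
Shift: 18
Each letter → (letter + shift) mod 26:
  'c' (2) + 18 = 20 → 'u'
  'l' (11) + 18 = 3 → 'd'
  'e' (4) + 18 = 22 → 'w'
  'a' (0) + 18 = 18 → 's'
  'n' (13) + 18 = 5 → 'f'
Result = "udwsf"


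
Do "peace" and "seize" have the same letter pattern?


Pattern of "peace": [0, 1, 2, 3, 1]
Pattern of "seize": [0, 1, 2, 3, 1]
Patterns match
Same pattern = Yes


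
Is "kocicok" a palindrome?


Word: "kocicok"
Reversed: "kocicok"
Forward == Backward? kocicok == kocicok
Palindrome = Yes


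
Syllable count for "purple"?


Word: "purple"
Syllable breakdown: pur | ple
Counting: 2 parts
= 2 syllables


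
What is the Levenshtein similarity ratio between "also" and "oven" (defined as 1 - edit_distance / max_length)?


Word 1: "also" (length 4)
Word 2: "oven" (length 4)
One optimal edit sequence:
  1. substitute 'a' -> 'o'  (+1)
  2. substitute 'l' -> 'v'  (+1)
  3. substitute 's' -> 'e'  (+1)
  4. substitute 'o' -> 'n'  (+1)
Edit distance = 4
Max length = max(4, 4) = 4
Similarity = 1 - 4/4
= 0.0000


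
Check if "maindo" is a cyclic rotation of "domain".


Word: "domain", Candidate: "maindo"
Method: check if candidate is substring of word+word
"domaindomain" contains "maindo"? Yes
Is rotation = Yes


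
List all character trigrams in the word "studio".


Word: "studio" (length 6)
Number of trigrams = 6 - 3 + 1 = 4
  Position 0: "stu"
  Position 1: "tud"
  Position 2: "udi"
  Position 3: "dio"
Trigrams = "stu", "tud", "udi", "dio"


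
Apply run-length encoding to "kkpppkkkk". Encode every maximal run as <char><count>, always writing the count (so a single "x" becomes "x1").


String: "kkpppkkkk"
Scanning for consecutive runs:
  'k' x 2
  'p' x 3
  'k' x 4
RLE = "k2p3k4"


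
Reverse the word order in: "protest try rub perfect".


Original: "protest try rub perfect"
Words (1..n): protest | try | rub | perfect
Reversed (n..1): perfect | rub | try | protest
Result = "perfect rub try protest"


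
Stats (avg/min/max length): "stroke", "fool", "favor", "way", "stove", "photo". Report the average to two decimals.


Lengths: "stroke"=6, "fool"=4, "favor"=5, "way"=3, "stove"=5, "photo"=5
Sum = 28, Count = 6
Average = 28/6 = 4.67
= avg=4.67, min=3, max=6


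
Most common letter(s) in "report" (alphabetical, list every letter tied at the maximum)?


Word: "report"
Letter counts:
  'e': 1
  'o': 1
  'p': 1
  'r': 2
  't': 1
Maximum count = 2
Most frequent = 'r' (2 times each)


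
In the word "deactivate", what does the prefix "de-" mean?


Prefix: de-
As in: deactivate -> de- + activate
Meaning = remove / reverse


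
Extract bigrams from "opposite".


Word: "opposite" (length 8)
Number of bigrams = 8 - 2 + 1 = 7
  Position 0: "op"
  Position 1: "pp"
  Position 2: "po"
  Position 3: "os"
  Position 4: "si"
  Position 5: "it"
  Position 6: "te"
Bigrams = "op", "pp", "po", "os", "si", "it", "te"


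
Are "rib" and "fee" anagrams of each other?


Word 1: "rib" → sorted: bir
Word 2: "fee" → sorted: eef
Same letters? bir != eef
Anagram = No


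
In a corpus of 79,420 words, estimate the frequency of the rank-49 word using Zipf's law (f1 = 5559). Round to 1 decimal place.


Zipf's law: f(r) = f(1) / r
f(1) = 5559
f(49) = 5559 / 49
= 113.4 occurrences


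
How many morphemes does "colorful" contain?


Word: "colorful"
Morphemes: color | -ful
Each morpheme carries meaning
= 2 morphemes


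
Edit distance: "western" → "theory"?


Word 1: "western" (length 7)
Word 2: "theory" (length 6)
One optimal edit sequence (insert/delete/substitute each cost 1):
  1. delete 'w'  (+1)
  2. substitute 'e' -> 't'  (+1)
  3. substitute 's' -> 'h'  (+1)
  4. substitute 't' -> 'e'  (+1)
  5. substitute 'e' -> 'o'  (+1)
  6. keep 'r'
  7. substitute 'n' -> 'y'  (+1)
Total edit operations: 6
Edit distance = 6


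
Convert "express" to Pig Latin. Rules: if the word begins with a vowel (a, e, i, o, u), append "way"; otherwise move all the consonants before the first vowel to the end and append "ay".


Word: "express"
Starts with vowel → add 'way'
Pig Latin = "expressway"


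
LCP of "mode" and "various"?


Word 1: "mode"
Word 2: "various"
Comparing from start:
  Pos 0: 'm' != 'v' (stop)
LCP = "" (length 0)


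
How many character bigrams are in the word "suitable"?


Word: "suitable" (length 8)
Number of 2-grams = length - 2 + 1 = 8 - 2 + 1
= 7


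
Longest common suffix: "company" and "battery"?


Word 1: "company"
Word 2: "battery"
Comparing from end:
  Pos -1: 'y' == 'y'
  Pos -2: 'n' != 'r' (stop)
LCS = "y" (length 1)


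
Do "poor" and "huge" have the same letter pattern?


Pattern of "poor": [0, 1, 1, 2]
Pattern of "huge": [0, 1, 2, 3]
Patterns do not match
Same pattern = No


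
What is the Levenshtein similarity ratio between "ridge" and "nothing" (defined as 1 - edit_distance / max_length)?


Word 1: "ridge" (length 5)
Word 2: "nothing" (length 7)
One optimal edit sequence:
  1. insert 'n'  (+1)
  2. insert 'o'  (+1)
  3. insert 't'  (+1)
  4. substitute 'r' -> 'h'  (+1)
  5. keep 'i'
  6. substitute 'd' -> 'n'  (+1)
  7. keep 'g'
  8. delete 'e'  (+1)
Edit distance = 6
Max length = max(5, 7) = 7
Similarity = 1 - 6/7
= 0.1429


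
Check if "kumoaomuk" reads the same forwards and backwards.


Word: "kumoaomuk"
Reversed: "kumoaomuk"
Forward == Backward? kumoaomuk == kumoaomuk
Palindrome = Yes


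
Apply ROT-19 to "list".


Word: "list"
Shift: 19
Each letter → (letter + shift) mod 26:
  'l' (11) + 19 = 4 → 'e'
  'i' (8) + 19 = 1 → 'b'
  's' (18) + 19 = 11 → 'l'
  't' (19) + 19 = 12 → 'm'
Result = "eblm"


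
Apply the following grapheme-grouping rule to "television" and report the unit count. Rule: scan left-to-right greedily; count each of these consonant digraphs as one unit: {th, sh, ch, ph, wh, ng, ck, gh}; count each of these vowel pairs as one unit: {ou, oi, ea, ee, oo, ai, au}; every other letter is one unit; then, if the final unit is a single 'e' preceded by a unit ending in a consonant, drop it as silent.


Word: "television" (10 letters)
Left-to-right scan:
  [1] 't' (letter)
  [2] 'e' (letter)
  [3] 'l' (letter)
  [4] 'e' (letter)
  [5] 'v' (letter)
  [6] 'i' (letter)
  [7] 's' (letter)
  [8] 'i' (letter)
  [9] 'o' (letter)
  [10] 'n' (letter)
Units from scan: 10
Sound units = 10 units


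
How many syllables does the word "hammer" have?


Word: "hammer"
Syllable breakdown: ham / mer
Counting: 2 parts
= 2 syllables


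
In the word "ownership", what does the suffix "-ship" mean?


Suffix: -ship
As in: ownership -> owner + -ship
Meaning = state / position


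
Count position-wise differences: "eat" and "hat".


Comparing character by character (same length = 3):
  Pos 0: 'e' vs 'h' !=
  Pos 1: 'a' vs 'a' =
  Pos 2: 't' vs 't' =
Hamming distance = 1


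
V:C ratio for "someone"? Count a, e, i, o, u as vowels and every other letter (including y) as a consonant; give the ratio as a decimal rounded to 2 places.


Word: "someone"
Vowels (a,e,i,o,u): 4
Consonants: 3
Ratio = 4/3
= 1.33


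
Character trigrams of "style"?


Word: "style" (length 5)
Number of trigrams = 5 - 3 + 1 = 3
  Position 0: "sty"
  Position 1: "tyl"
  Position 2: "yle"
Trigrams = "sty", "tyl", "yle"


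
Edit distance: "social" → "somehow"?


Word 1: "social" (length 6)
Word 2: "somehow" (length 7)
One optimal edit sequence (insert/delete/substitute each cost 1):
  1. keep 's'
  2. keep 'o'
  3. insert 'm'  (+1)
  4. substitute 'c' -> 'e'  (+1)
  5. substitute 'i' -> 'h'  (+1)
  6. substitute 'a' -> 'o'  (+1)
  7. substitute 'l' -> 'w'  (+1)
Total edit operations: 5
Edit distance = 5


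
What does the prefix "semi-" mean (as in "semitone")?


Prefix: semi-
Example: semitone = semi- + tone
Meaning = half


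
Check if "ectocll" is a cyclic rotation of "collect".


Word: "collect", Candidate: "ectocll"
Method: check if candidate is substring of word+word
"collectcollect" contains "ectocll"? No
Is rotation = No


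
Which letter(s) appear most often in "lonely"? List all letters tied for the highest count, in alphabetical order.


Word: "lonely"
Letter counts:
  'e': 1
  'l': 2
  'n': 1
  'o': 1
  'y': 1
Maximum count = 2
Most frequent = 'l' (2 times each)


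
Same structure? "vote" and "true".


Pattern of "vote": [0, 1, 2, 3]
Pattern of "true": [0, 1, 2, 3]
Patterns match
Same pattern = Yes


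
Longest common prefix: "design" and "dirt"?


Word 1: "design"
Word 2: "dirt"
Comparing from start:
  Pos 0: 'd' == 'd'
  Pos 1: 'e' != 'i' (stop)
LCP = "d" (length 1)


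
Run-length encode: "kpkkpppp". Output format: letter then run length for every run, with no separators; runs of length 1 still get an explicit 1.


String: "kpkkpppp"
Scanning for consecutive runs:
  'k' x 1
  'p' x 1
  'k' x 2
  'p' x 4
RLE = "k1p1k2p4"


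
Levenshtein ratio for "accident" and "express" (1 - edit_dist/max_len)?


Word 1: "accident" (length 8)
Word 2: "express" (length 7)
One optimal edit sequence:
  1. delete 'a'  (+1)
  2. substitute 'c' -> 'e'  (+1)
  3. substitute 'c' -> 'x'  (+1)
  4. substitute 'i' -> 'p'  (+1)
  5. substitute 'd' -> 'r'  (+1)
  6. keep 'e'
  7. substitute 'n' -> 's'  (+1)
  8. substitute 't' -> 's'  (+1)
Edit distance = 7
Max length = max(8, 7) = 8
Similarity = 1 - 7/8
= 0.1250


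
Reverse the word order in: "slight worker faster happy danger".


Original: "slight worker faster happy danger"
Words (1..n): slight | worker | faster | happy | danger
Reversed (n..1): danger | happy | faster | worker | slight
Result = "danger happy faster worker slight"


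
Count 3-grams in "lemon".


Word: "lemon" (length 5)
Number of 3-grams = length - 3 + 1 = 5 - 3 + 1
= 3


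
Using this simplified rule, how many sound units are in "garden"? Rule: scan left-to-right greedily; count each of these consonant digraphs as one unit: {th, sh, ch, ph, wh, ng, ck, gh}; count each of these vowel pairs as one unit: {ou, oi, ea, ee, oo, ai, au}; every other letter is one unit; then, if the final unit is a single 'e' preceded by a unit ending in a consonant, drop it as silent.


Word: "garden" (6 letters)
Left-to-right scan:
  (1) 'g' (letter)
  (2) 'a' (letter)
  (3) 'r' (letter)
  (4) 'd' (letter)
  (5) 'e' (letter)
  (6) 'n' (letter)
Units from scan: 6
Sound units = 6 units


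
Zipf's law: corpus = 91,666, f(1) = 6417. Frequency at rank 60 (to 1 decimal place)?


Zipf's law: f(r) = f(1) / r
f(1) = 6417
f(60) = 6417 / 60
= 107.0 occurrences


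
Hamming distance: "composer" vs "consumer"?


Comparing character by character (same length = 8):
  Pos 0: 'c' vs 'c' =
  Pos 1: 'o' vs 'o' =
  Pos 2: 'm' vs 'n' !=
  Pos 3: 'p' vs 's' !=
  Pos 4: 'o' vs 'u' !=
  Pos 5: 's' vs 'm' !=
  Pos 6: 'e' vs 'e' =
  Pos 7: 'r' vs 'r' =
Hamming distance = 4


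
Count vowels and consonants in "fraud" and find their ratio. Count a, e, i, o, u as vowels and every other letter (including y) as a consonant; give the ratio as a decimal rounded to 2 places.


Word: "fraud"
Vowels (a,e,i,o,u): 2
Consonants: 3
Ratio = 2/3
= 0.67


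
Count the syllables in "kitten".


Word: "kitten"
Syllable breakdown: kit / ten
Counting: 2 parts
= 2 syllables


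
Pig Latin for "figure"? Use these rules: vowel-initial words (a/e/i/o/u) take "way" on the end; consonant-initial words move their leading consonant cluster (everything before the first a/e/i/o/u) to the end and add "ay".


Word: "figure"
Starts with consonant(s) → move to end, add 'ay'
Consonant cluster: "f"
Pig Latin = "igurefay"


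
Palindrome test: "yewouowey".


Word: "yewouowey"
Reversed: "yewouowey"
Forward == Backward? yewouowey == yewouowey
Palindrome = Yes


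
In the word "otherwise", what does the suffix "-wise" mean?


Suffix: -wise
As in: otherwise -> other + -wise
Meaning = in the manner of


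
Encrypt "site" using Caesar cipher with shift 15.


Word: "site"
Shift: 15
Each letter → (letter + shift) mod 26:
  's' (18) + 15 = 7 → 'h'
  'i' (8) + 15 = 23 → 'x'
  't' (19) + 15 = 8 → 'i'
  'e' (4) + 15 = 19 → 't'
Result = "hxit"


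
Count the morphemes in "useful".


Word: "useful"
Morphemes: use + -ful
Each morpheme carries meaning
= 2 morphemes


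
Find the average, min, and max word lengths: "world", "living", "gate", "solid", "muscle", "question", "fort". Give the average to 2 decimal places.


Lengths: "world"=5, "living"=6, "gate"=4, "solid"=5, "muscle"=6, "question"=8, "fort"=4
Sum = 38, Count = 7
Average = 38/7 = 5.43
= avg=5.43, min=4, max=8


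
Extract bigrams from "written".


Word: "written" (length 7)
Number of bigrams = 7 - 2 + 1 = 6
  Position 0: "wr"
  Position 1: "ri"
  Position 2: "it"
  Position 3: "tt"
  Position 4: "te"
  Position 5: "en"
Bigrams = "wr", "ri", "it", "tt", "te", "en"


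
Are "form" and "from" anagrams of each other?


Word 1: "form" → sorted: fmor
Word 2: "from" → sorted: fmor
Same letters? fmor == fmor
Anagram = Yes


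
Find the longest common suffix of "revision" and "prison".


Word 1: "revision"
Word 2: "prison"
Comparing from end:
  Pos -1: 'n' == 'n'
  Pos -2: 'o' == 'o'
  Pos -3: 'i' != 's' (stop)
LCS = "on" (length 2)


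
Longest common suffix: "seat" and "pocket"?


Word 1: "seat"
Word 2: "pocket"
Comparing from end:
  Pos -1: 't' == 't'
  Pos -2: 'a' != 'e' (stop)
LCS = "t" (length 1)


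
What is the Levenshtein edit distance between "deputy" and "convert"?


Word 1: "deputy" (length 6)
Word 2: "convert" (length 7)
One optimal edit sequence (insert/delete/substitute each cost 1):
  1. insert 'c'  (+1)
  2. substitute 'd' -> 'o'  (+1)
  3. substitute 'e' -> 'n'  (+1)
  4. substitute 'p' -> 'v'  (+1)
  5. substitute 'u' -> 'e'  (+1)
  6. substitute 't' -> 'r'  (+1)
  7. substitute 'y' -> 't'  (+1)
Total edit operations: 7
Edit distance = 7


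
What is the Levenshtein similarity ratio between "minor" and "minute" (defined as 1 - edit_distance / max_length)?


Word 1: "minor" (length 5)
Word 2: "minute" (length 6)
One optimal edit sequence:
  1. keep 'm'
  2. keep 'i'
  3. keep 'n'
  4. insert 'u'  (+1)
  5. substitute 'o' -> 't'  (+1)
  6. substitute 'r' -> 'e'  (+1)
Edit distance = 3
Max length = max(5, 6) = 6
Similarity = 1 - 3/6
= 0.5000


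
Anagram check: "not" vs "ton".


Word 1: "not" → sorted: not
Word 2: "ton" → sorted: not
Same letters? not == not
Anagram = Yes


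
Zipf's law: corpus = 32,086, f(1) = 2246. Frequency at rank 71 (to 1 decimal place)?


Zipf's law: f(r) = f(1) / r
f(1) = 2246
f(71) = 2246 / 71
= 31.6 occurrences


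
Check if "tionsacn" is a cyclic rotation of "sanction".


Word: "sanction", Candidate: "tionsacn"
Method: check if candidate is substring of word+word
"sanctionsanction" contains "tionsacn"? No
Is rotation = No


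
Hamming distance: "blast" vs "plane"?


Comparing character by character (same length = 5):
  Pos 0: 'b' vs 'p' !=
  Pos 1: 'l' vs 'l' =
  Pos 2: 'a' vs 'a' =
  Pos 3: 's' vs 'n' !=
  Pos 4: 't' vs 'e' !=
Hamming distance = 3


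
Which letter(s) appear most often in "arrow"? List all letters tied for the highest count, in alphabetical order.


Word: "arrow"
Letter counts:
  'a': 1
  'o': 1
  'r': 2
  'w': 1
Maximum count = 2
Most frequent = 'r' (2 times each)


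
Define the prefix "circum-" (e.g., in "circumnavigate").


Prefix: circum-
As in: circumnavigate -> circum- + navigate
Meaning = around


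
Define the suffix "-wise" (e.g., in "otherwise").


Suffix: -wise
As in: otherwise -> other + -wise
Meaning = in the manner of


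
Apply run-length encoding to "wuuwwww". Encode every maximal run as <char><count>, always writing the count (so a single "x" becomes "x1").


String: "wuuwwww"
Scanning for consecutive runs:
  'w' x 1
  'u' x 2
  'w' x 4
RLE = "w1u2w4"


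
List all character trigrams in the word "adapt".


Word: "adapt" (length 5)
Number of trigrams = 5 - 3 + 1 = 3
  Position 0: "ada"
  Position 1: "dap"
  Position 2: "apt"
Trigrams = "ada", "dap", "apt"


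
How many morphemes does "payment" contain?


Word: "payment"
Morphemes: pay + -ment
Each morpheme carries meaning
= 2 morphemes


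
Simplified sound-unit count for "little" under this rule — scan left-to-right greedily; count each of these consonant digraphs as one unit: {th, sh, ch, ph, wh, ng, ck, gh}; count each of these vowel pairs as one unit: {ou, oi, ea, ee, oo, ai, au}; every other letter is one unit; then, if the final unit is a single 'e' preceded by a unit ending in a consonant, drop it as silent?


Word: "little" (6 letters)
Left-to-right scan:
  (1) 'l' (letter)
  (2) 'i' (letter)
  (3) 't' (letter)
  (4) 't' (letter)
  (5) 'l' (letter)
  (6) 'e' (letter)
Units from scan: 6
Final unit is 'e' after a consonant -> drop as silent (-1)
Sound units = 5 units


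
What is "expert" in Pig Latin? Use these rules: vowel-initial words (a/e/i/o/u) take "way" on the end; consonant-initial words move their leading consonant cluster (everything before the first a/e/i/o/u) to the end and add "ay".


Word: "expert"
Starts with vowel → add 'way'
Pig Latin = "expertway"


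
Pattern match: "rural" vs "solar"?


Pattern of "rural": [0, 1, 0, 2, 3]
Pattern of "solar": [0, 1, 2, 3, 4]
Patterns do not match
Same pattern = No


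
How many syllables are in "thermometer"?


Word: "thermometer"
Syllable breakdown: ther / mom / e / ter
Counting: 4 parts
= 4 syllables


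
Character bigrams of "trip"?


Word: "trip" (length 4)
Number of bigrams = 4 - 2 + 1 = 3
  Position 0: "tr"
  Position 1: "ri"
  Position 2: "ip"
Bigrams = "tr", "ri", "ip"


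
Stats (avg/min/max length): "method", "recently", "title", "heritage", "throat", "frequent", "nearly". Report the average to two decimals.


Lengths: "method"=6, "recently"=8, "title"=5, "heritage"=8, "throat"=6, "frequent"=8, "nearly"=6
Sum = 47, Count = 7
Average = 47/7 = 6.71
= avg=6.71, min=5, max=8


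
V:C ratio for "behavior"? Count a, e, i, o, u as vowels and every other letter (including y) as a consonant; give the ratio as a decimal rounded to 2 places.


Word: "behavior"
Vowels (a,e,i,o,u): 4
Consonants: 4
Ratio = 4/4
= 1.00


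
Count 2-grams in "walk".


Word: "walk" (length 4)
Number of 2-grams = length - 2 + 1 = 4 - 2 + 1
= 3


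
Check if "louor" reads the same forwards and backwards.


Word: "louor"
Reversed: "rouol"
Forward == Backward? louor != rouol
Palindrome = No


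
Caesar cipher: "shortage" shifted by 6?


Word: "shortage"
Shift: 6
Each letter → (letter + shift) mod 26:
  's' (18) + 6 = 24 → 'y'
  'h' (7) + 6 = 13 → 'n'
  'o' (14) + 6 = 20 → 'u'
  'r' (17) + 6 = 23 → 'x'
  't' (19) + 6 = 25 → 'z'
  'a' (0) + 6 = 6 → 'g'
  'g' (6) + 6 = 12 → 'm'
  'e' (4) + 6 = 10 → 'k'
Result = "ynuxzgmk"


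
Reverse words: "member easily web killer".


Original: "member easily web killer"
Words (1..n): member | easily | web | killer
Reversed (n..1): killer | web | easily | member
Result = "killer web easily member"


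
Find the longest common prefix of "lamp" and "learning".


Word 1: "lamp"
Word 2: "learning"
Comparing from start:
  Pos 0: 'l' == 'l'
  Pos 1: 'a' != 'e' (stop)
LCP = "l" (length 1)


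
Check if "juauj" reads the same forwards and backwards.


Word: "juauj"
Reversed: "juauj"
Forward == Backward? juauj == juauj
Palindrome = Yes


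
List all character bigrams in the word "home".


Word: "home" (length 4)
Number of bigrams = 4 - 2 + 1 = 3
  Position 0: "ho"
  Position 1: "om"
  Position 2: "me"
Bigrams = "ho", "om", "me"


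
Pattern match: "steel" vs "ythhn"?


Pattern of "steel": [0, 1, 2, 2, 3]
Pattern of "ythhn": [0, 1, 2, 2, 3]
Patterns match
Same pattern = Yes


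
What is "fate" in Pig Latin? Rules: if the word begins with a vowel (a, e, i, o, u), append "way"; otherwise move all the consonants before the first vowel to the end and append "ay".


Word: "fate"
Starts with consonant(s) → move to end, add 'ay'
Consonant cluster: "f"
Pig Latin = "atefay"


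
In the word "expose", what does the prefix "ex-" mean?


Prefix: ex-
Example: expose (ex- + pose)
Meaning = out / former


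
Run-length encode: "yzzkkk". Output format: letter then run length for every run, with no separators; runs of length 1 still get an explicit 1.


String: "yzzkkk"
Scanning for consecutive runs:
  'y' x 1
  'z' x 2
  'k' x 3
RLE = "y1z2k3"


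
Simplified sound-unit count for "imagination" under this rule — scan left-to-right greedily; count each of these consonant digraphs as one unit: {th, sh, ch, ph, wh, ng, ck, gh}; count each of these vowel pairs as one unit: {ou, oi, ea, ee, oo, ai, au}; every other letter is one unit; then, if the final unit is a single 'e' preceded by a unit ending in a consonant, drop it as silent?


Word: "imagination" (11 letters)
Left-to-right scan:
  [1] 'i' (letter)
  [2] 'm' (letter)
  [3] 'a' (letter)
  [4] 'g' (letter)
  [5] 'i' (letter)
  [6] 'n' (letter)
  [7] 'a' (letter)
  [8] 't' (letter)
  [9] 'i' (letter)
  [10] 'o' (letter)
  [11] 'n' (letter)
Units from scan: 11
Sound units = 11 units


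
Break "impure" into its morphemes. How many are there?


Word: "impure"
Morphemes: im- / pure
Each morpheme carries meaning
= 2 morphemes


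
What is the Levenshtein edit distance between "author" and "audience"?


Word 1: "author" (length 6)
Word 2: "audience" (length 8)
One optimal edit sequence (insert/delete/substitute each cost 1):
  1. keep 'a'
  2. keep 'u'
  3. insert 'd'  (+1)
  4. insert 'i'  (+1)
  5. substitute 't' -> 'e'  (+1)
  6. substitute 'h' -> 'n'  (+1)
  7. substitute 'o' -> 'c'  (+1)
  8. substitute 'r' -> 'e'  (+1)
Total edit operations: 6
Edit distance = 6


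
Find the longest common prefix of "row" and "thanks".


Word 1: "row"
Word 2: "thanks"
Comparing from start:
  Pos 0: 'r' != 't' (stop)
LCP = "" (length 0)


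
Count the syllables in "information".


Word: "information"
Syllable breakdown: in | for | ma | tion
Counting: 4 parts
= 4 syllables


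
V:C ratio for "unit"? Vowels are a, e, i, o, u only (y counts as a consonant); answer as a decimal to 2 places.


Word: "unit"
Vowels (a,e,i,o,u): 2
Consonants: 2
Ratio = 2/2
= 1.00


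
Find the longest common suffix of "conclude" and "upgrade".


Word 1: "conclude"
Word 2: "upgrade"
Comparing from end:
  Pos -1: 'e' == 'e'
  Pos -2: 'd' == 'd'
  Pos -3: 'u' != 'a' (stop)
LCS = "de" (length 2)


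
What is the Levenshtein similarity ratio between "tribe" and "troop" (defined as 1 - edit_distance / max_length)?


Word 1: "tribe" (length 5)
Word 2: "troop" (length 5)
One optimal edit sequence:
  1. keep 't'
  2. keep 'r'
  3. substitute 'i' -> 'o'  (+1)
  4. substitute 'b' -> 'o'  (+1)
  5. substitute 'e' -> 'p'  (+1)
Edit distance = 3
Max length = max(5, 5) = 5
Similarity = 1 - 3/5
= 0.4000


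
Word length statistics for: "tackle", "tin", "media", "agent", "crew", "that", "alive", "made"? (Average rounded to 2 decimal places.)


Lengths: "tackle"=6, "tin"=3, "media"=5, "agent"=5, "crew"=4, "that"=4, "alive"=5, "made"=4
Sum = 36, Count = 8
Average = 36/8 = 4.50
= avg=4.50, min=3, max=6


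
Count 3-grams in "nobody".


Word: "nobody" (length 6)
Number of 3-grams = length - 3 + 1 = 6 - 3 + 1
= 4


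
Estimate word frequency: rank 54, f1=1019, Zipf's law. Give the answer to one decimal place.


Zipf's law: f(r) = f(1) / r
f(1) = 1019
f(54) = 1019 / 54
= 18.9 occurrences


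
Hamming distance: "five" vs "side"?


Comparing character by character (same length = 4):
  Pos 0: 'f' vs 's' !=
  Pos 1: 'i' vs 'i' =
  Pos 2: 'v' vs 'd' !=
  Pos 3: 'e' vs 'e' =
Hamming distance = 2


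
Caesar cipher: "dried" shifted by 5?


Word: "dried"
Shift: 5
Each letter → (letter + shift) mod 26:
  'd' (3) + 5 = 8 → 'i'
  'r' (17) + 5 = 22 → 'w'
  'i' (8) + 5 = 13 → 'n'
  'e' (4) + 5 = 9 → 'j'
  'd' (3) + 5 = 8 → 'i'
Result = "iwnji"


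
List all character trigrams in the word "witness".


Word: "witness" (length 7)
Number of trigrams = 7 - 3 + 1 = 5
  Position 0: "wit"
  Position 1: "itn"
  Position 2: "tne"
  Position 3: "nes"
  Position 4: "ess"
Trigrams = "wit", "itn", "tne", "nes", "ess"


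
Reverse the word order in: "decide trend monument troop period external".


Original: "decide trend monument troop period external"
Words (1..n): decide | trend | monument | troop | period | external
Reversed (n..1): external | period | troop | monument | trend | decide
Result = "external period troop monument trend decide"


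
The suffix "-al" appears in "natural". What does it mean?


Suffix: -al
As in: natural -> nature + -al, with a spelling change
Meaning = relating to


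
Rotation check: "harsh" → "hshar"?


Word: "harsh", Candidate: "hshar"
Method: check if candidate is substring of word+word
"harshharsh" contains "hshar"? No
Is rotation = No


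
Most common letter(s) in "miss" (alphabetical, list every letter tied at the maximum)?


Word: "miss"
Letter counts:
  'i': 1
  'm': 1
  's': 2
Maximum count = 2
Most frequent = 's' (2 times each)


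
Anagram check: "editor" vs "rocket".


Word 1: "editor" → sorted: deiort
Word 2: "rocket" → sorted: cekort
Same letters? deiort != cekort
Anagram = No


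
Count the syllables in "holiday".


Word: "holiday"
Syllable breakdown: hol / i / day
Counting: 3 parts
= 3 syllables


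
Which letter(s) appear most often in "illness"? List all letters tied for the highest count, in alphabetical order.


Word: "illness"
Letter counts:
  'e': 1
  'i': 1
  'l': 2
  'n': 1
  's': 2
Maximum count = 2
Most frequent = 'l', 's' (2 times each)


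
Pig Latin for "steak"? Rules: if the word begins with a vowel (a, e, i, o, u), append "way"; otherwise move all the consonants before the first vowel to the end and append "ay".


Word: "steak"
Starts with consonant(s) → move to end, add 'ay'
Consonant cluster: "st"
Pig Latin = "eakstay"


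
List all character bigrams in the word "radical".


Word: "radical" (length 7)
Number of bigrams = 7 - 2 + 1 = 6
  Position 0: "ra"
  Position 1: "ad"
  Position 2: "di"
  Position 3: "ic"
  Position 4: "ca"
  Position 5: "al"
Bigrams = "ra", "ad", "di", "ic", "ca", "al"


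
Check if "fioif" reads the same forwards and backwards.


Word: "fioif"
Reversed: "fioif"
Forward == Backward? fioif == fioif
Palindrome = Yes


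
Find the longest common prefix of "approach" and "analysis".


Word 1: "approach"
Word 2: "analysis"
Comparing from start:
  Pos 0: 'a' == 'a'
  Pos 1: 'p' != 'n' (stop)
LCP = "a" (length 1)


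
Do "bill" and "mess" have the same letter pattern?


Pattern of "bill": [0, 1, 2, 2]
Pattern of "mess": [0, 1, 2, 2]
Patterns match
Same pattern = Yes


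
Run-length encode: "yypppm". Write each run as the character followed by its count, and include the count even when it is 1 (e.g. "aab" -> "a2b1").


String: "yypppm"
Scanning for consecutive runs:
  'y' x 2
  'p' x 3
  'm' x 1
RLE = "y2p3m1"


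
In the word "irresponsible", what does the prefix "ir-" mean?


Prefix: ir-
Example: irresponsible = ir- + responsible
Meaning = not


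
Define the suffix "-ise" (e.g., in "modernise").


Suffix: -ise
Example: modernise (modern + -ise)
Meaning = to make


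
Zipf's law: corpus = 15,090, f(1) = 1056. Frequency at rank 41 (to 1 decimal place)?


Zipf's law: f(r) = f(1) / r
f(1) = 1056
f(41) = 1056 / 41
= 25.8 occurrences


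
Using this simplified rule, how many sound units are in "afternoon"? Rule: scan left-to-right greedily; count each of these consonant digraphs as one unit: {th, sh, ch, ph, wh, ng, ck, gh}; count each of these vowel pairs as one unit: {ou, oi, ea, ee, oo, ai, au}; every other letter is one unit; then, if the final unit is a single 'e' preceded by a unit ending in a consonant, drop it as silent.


Word: "afternoon" (9 letters)
Left-to-right scan:
  (1) 'a' (letter)
  (2) 'f' (letter)
  (3) 't' (letter)
  (4) 'e' (letter)
  (5) 'r' (letter)
  (6) 'n' (letter)
  (7) 'oo' (vowel-pair)
  (8) 'n' (letter)
Units from scan: 8
Sound units = 8 units


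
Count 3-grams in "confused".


Word: "confused" (length 8)
Number of 3-grams = length - 3 + 1 = 8 - 3 + 1
= 6


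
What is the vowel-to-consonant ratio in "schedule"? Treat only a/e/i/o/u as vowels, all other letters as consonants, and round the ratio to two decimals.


Word: "schedule"
Vowels (a,e,i,o,u): 3
Consonants: 5
Ratio = 3/5
= 0.60


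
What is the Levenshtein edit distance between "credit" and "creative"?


Word 1: "credit" (length 6)
Word 2: "creative" (length 8)
One optimal edit sequence (insert/delete/substitute each cost 1):
  1. keep 'c'
  2. keep 'r'
  3. keep 'e'
  4. insert 'a'  (+1)
  5. substitute 'd' -> 't'  (+1)
  6. keep 'i'
  7. insert 'v'  (+1)
  8. substitute 't' -> 'e'  (+1)
Total edit operations: 4
Edit distance = 4


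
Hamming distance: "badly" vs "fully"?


Comparing character by character (same length = 5):
  Pos 0: 'b' vs 'f' !=
  Pos 1: 'a' vs 'u' !=
  Pos 2: 'd' vs 'l' !=
  Pos 3: 'l' vs 'l' =
  Pos 4: 'y' vs 'y' =
Hamming distance = 3


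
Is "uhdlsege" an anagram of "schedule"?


Word 1: "schedule" → sorted: cdeehlsu
Word 2: "uhdlsege" → sorted: deeghlsu
Same letters? cdeehlsu != deeghlsu
Anagram = No


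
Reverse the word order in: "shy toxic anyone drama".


Original: "shy toxic anyone drama"
Words (1..n): shy | toxic | anyone | drama
Reversed (n..1): drama | anyone | toxic | shy
Result = "drama anyone toxic shy"


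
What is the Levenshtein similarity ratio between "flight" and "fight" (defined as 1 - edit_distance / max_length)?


Word 1: "flight" (length 6)
Word 2: "fight" (length 5)
One optimal edit sequence:
  1. keep 'f'
  2. delete 'l'  (+1)
  3. keep 'i'
  4. keep 'g'
  5. keep 'h'
  6. keep 't'
Edit distance = 1
Max length = max(6, 5) = 6
Similarity = 1 - 1/6
= 0.8333


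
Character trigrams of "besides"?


Word: "besides" (length 7)
Number of trigrams = 7 - 3 + 1 = 5
  Position 0: "bes"
  Position 1: "esi"
  Position 2: "sid"
  Position 3: "ide"
  Position 4: "des"
Trigrams = "bes", "esi", "sid", "ide", "des"


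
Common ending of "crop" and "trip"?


Word 1: "crop"
Word 2: "trip"
Comparing from end:
  Pos -1: 'p' == 'p'
  Pos -2: 'o' != 'i' (stop)
LCS = "p" (length 1)


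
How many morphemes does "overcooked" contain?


Word: "overcooked"
Morphemes: over- | cook | -ed
Each morpheme carries meaning
= 3 morphemes


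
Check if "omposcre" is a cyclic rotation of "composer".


Word: "composer", Candidate: "omposcre"
Method: check if candidate is substring of word+word
"composercomposer" contains "omposcre"? No
Is rotation = No


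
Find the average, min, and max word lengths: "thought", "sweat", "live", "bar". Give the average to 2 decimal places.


Lengths: "thought"=7, "sweat"=5, "live"=4, "bar"=3
Sum = 19, Count = 4
Average = 19/4 = 4.75
= avg=4.75, min=3, max=7


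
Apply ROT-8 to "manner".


Word: "manner"
Shift: 8
Each letter → (letter + shift) mod 26:
  'm' (12) + 8 = 20 → 'u'
  'a' (0) + 8 = 8 → 'i'
  'n' (13) + 8 = 21 → 'v'
  'n' (13) + 8 = 21 → 'v'
  'e' (4) + 8 = 12 → 'm'
  'r' (17) + 8 = 25 → 'z'
Result = "uivvmz"


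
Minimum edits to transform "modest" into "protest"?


Word 1: "modest" (length 6)
Word 2: "protest" (length 7)
One optimal edit sequence (insert/delete/substitute each cost 1):
  1. insert 'p'  (+1)
  2. substitute 'm' -> 'r'  (+1)
  3. keep 'o'
  4. substitute 'd' -> 't'  (+1)
  5. keep 'e'
  6. keep 's'
  7. keep 't'
Total edit operations: 3
Edit distance = 3


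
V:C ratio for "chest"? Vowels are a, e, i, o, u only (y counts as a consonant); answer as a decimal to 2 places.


Word: "chest"
Vowels (a,e,i,o,u): 1
Consonants: 4
Ratio = 1/4
= 0.25


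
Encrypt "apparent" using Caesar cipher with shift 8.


Word: "apparent"
Shift: 8
Each letter → (letter + shift) mod 26:
  'a' (0) + 8 = 8 → 'i'
  'p' (15) + 8 = 23 → 'x'
  'p' (15) + 8 = 23 → 'x'
  'a' (0) + 8 = 8 → 'i'
  'r' (17) + 8 = 25 → 'z'
  'e' (4) + 8 = 12 → 'm'
  'n' (13) + 8 = 21 → 'v'
  't' (19) + 8 = 1 → 'b'
Result = "ixxizmvb"


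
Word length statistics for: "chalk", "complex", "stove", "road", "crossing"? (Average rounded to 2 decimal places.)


Lengths: "chalk"=5, "complex"=7, "stove"=5, "road"=4, "crossing"=8
Sum = 29, Count = 5
Average = 29/5 = 5.80
= avg=5.80, min=4, max=8
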